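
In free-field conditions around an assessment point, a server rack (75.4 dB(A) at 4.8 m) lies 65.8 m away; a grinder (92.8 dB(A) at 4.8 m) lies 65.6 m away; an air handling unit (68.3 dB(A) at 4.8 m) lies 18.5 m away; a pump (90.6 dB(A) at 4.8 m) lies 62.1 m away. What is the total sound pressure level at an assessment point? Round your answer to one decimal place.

72.5 dB(A)

Apply inverse-square spreading to bring every level to the receiver, then sum 10^(L/10).
server rack: 75.4 − 20·log₁₀(65.8/4.8) = 75.4 − 22.74 = 52.66 dB(A).
grinder: 92.8 − 20·log₁₀(65.6/4.8) = 92.8 − 22.71 = 70.09 dB(A).
air handling unit: 68.3 − 20·log₁₀(18.5/4.8) = 68.3 − 11.72 = 56.58 dB(A).
pump: 90.6 − 20·log₁₀(62.1/4.8) = 90.6 − 22.24 = 68.36 dB(A).
Σ 10^(L/10) = 1.770e+07 → L_total = 10·log₁₀(1.770e+07) = 72.48 dB(A).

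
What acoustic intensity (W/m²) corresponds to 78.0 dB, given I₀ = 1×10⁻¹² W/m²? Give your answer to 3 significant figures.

I/I₀ = 10^(78.0/10) = 6.31e+07, so I = 6.31e+07 × 10⁻¹² W/m².

6.31e-05 W/m²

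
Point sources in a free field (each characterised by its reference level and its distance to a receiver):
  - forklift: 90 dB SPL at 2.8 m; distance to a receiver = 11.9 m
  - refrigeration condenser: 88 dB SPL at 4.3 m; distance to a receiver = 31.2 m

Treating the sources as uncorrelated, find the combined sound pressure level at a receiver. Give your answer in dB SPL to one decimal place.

78.3 dB SPL

Propagate each source to the receiver with L = L_ref − 20·log₁₀(r/r_ref), then add intensities.
forklift: 90 − 20·log₁₀(11.9/2.8) = 90 − 12.57 = 77.43 dB SPL.
refrigeration condenser: 88 − 20·log₁₀(31.2/4.3) = 88 − 17.21 = 70.79 dB SPL.
Σ 10^(L/10) = 6.735e+07 → L_total = 10·log₁₀(6.735e+07) = 78.28 dB SPL.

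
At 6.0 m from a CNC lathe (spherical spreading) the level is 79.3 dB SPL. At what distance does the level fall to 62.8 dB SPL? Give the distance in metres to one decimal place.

40.1 m

For a point source L₁ − L₂ = 20·log₁₀(r₂/r₁), so r₂ = r₁·10^((L₁−L₂)/20).
r₂ = 6.0·10^((79.3−62.8)/20) = 6.0·10^(16.5/20) = 40.10 m.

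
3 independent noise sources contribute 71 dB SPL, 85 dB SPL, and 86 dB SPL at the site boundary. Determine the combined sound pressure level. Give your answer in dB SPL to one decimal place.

Incoherent sources combine by intensity addition: L_total = 10·log₁₀(Σ 10^(L_i/10)).
Σ 10^(L/10) = 10^(71/10) + 10^(85/10) + 10^(86/10) = 7.269e+08.
L_total = 10·log₁₀(7.269e+08) = 88.61 dB SPL.

88.6 dB SPL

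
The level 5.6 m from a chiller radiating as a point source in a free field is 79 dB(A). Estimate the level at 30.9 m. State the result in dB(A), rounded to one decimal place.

64.2 dB(A)

Point-source attenuation: ΔL = 20·log₁₀(r₂/r₁) = 20·log₁₀(30.9/5.6) = 14.835 dB.
L₂ = 79 − 20·log₁₀(30.9/5.6) = 79 − 14.835 = 64.16 dB(A).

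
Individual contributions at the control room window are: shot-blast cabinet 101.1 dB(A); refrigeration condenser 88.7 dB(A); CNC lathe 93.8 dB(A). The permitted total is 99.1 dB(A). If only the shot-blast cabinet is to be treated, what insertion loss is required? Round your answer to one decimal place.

Fixed contribution from the other sources: Σ 10^(L/10) = 10^(88.7/10) + 10^(93.8/10) = 3.140e+09 (94.97 dB(A)).
To meet 99.1 dB(A) overall, the treated shot-blast cabinet may contribute at most 10^(99.1/10) − 3.140e+09 = 4.988e+09, i.e. 96.98 dB(A).
So the shot-blast cabinet must be reduced from 101.1 to 96.98 dB(A): IL = 4.12 dB.

4.1 dB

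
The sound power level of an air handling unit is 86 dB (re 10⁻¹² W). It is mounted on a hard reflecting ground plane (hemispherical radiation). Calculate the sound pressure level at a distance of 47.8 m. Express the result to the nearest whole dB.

The power spreads over a hemisphere of area 2π·r², so L_p = L_w − 10·log₁₀(2π·r²).
2π·r² = 1.436e+04 m², 10·log₁₀ of that is 41.570 dB.
L_p = 86 − 41.570 = 44.43 dB.

44 dB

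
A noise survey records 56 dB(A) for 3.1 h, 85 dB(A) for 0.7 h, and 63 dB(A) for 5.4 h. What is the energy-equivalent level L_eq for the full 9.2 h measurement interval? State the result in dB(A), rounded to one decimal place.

74.0 dB(A)

Weight each interval's intensity by its duration and average over T = 9.2 h:
Σ tᵢ·10^(Lᵢ/10) = 3.1·10^(56/10) + 0.7·10^(85/10) + 5.4·10^(63/10) = 2.334e+08.
L_eq = 10·log₁₀(2.334e+08/9.2) = 74.04 dB(A).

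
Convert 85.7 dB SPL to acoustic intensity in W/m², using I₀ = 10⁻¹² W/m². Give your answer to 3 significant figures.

I = I₀·10^(L/10) = 10⁻¹² × 10^(85.7/10) = 10^(-3.430).

0.000372 W/m²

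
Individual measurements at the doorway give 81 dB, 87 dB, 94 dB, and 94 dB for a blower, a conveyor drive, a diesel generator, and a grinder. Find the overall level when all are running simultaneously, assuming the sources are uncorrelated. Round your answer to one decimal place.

97.5 dB

For uncorrelated sources the intensities add, so convert each level to linear form, sum, and take 10·log₁₀ of the total.
Σ 10^(L/10) = 10^(81/10) + 10^(87/10) + 10^(94/10) + 10^(94/10) = 5.651e+09.
L_total = 10·log₁₀(5.651e+09) = 97.52 dB.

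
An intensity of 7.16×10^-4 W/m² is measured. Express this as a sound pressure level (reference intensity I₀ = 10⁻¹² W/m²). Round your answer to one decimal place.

88.5 dB

L = 10·log₁₀(I/I₀) = 10·log₁₀(7.16×10^-4/10⁻¹²) = 10·log₁₀(7.16×10^8).
L = 10·(0.8549 + 8) = 88.55 dB.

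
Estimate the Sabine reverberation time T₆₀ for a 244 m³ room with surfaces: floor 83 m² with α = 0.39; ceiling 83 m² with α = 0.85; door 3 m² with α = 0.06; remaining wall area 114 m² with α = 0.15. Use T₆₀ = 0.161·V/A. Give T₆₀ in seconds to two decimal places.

Summing Sᵢαᵢ: 83·0.39 + 83·0.85 + 3·0.06 + 114·0.15 = 120.20 m².
T₆₀ = 0.161 × 244 / 120.20 = 0.327 s.

0.33 s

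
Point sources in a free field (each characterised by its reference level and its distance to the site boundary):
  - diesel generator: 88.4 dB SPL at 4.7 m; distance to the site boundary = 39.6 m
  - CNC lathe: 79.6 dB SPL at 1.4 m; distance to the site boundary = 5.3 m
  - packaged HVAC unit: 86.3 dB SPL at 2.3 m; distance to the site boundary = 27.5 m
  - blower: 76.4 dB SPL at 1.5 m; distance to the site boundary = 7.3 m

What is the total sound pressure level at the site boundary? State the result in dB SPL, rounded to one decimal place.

First find each source's level at the receiver (point-source: −20·log₁₀(r/r_ref)), then combine on an intensity basis.
diesel generator: 88.4 − 20·log₁₀(39.6/4.7) = 88.4 − 18.51 = 69.89 dB SPL.
CNC lathe: 79.6 − 20·log₁₀(5.3/1.4) = 79.6 − 11.56 = 68.04 dB SPL.
packaged HVAC unit: 86.3 − 20·log₁₀(27.5/2.3) = 86.3 − 21.55 = 64.75 dB SPL.
blower: 76.4 − 20·log₁₀(7.3/1.5) = 76.4 − 13.74 = 62.66 dB SPL.
Σ 10^(L/10) = 2.094e+07 → L_total = 10·log₁₀(2.094e+07) = 73.21 dB SPL.

73.2 dB SPL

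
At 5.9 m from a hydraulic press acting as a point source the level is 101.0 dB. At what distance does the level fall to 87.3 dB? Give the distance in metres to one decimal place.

28.6 m

For a point source L₁ − L₂ = 20·log₁₀(r₂/r₁), so r₂ = r₁·10^((L₁−L₂)/20).
r₂ = 5.9·10^((101.0−87.3)/20) = 5.9·10^(13.7/20) = 28.57 m.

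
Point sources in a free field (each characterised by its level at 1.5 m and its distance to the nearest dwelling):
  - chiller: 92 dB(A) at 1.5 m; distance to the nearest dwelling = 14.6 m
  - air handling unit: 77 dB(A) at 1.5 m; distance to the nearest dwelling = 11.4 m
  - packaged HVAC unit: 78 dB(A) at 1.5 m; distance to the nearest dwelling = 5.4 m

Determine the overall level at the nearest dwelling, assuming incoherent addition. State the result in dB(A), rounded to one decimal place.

73.5 dB(A)

Propagate each source to the receiver with L = L_ref − 20·log₁₀(r/r_ref), then add intensities.
chiller: 92 − 20·log₁₀(14.6/1.5) = 92 − 19.77 = 72.23 dB(A).
air handling unit: 77 − 20·log₁₀(11.4/1.5) = 77 − 17.62 = 59.38 dB(A).
packaged HVAC unit: 78 − 20·log₁₀(5.4/1.5) = 78 − 11.13 = 66.87 dB(A).
Σ 10^(L/10) = 2.247e+07 → L_total = 10·log₁₀(2.247e+07) = 73.52 dB(A).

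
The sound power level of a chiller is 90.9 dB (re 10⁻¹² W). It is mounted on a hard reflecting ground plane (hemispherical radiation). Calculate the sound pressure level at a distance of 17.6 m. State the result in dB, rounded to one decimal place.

The power spreads over a hemisphere of area 2π·r², so L_p = L_w − 10·log₁₀(2π·r²).
2π·r² = 1946 m², 10·log₁₀ of that is 32.892 dB.
L_p = 90.9 − 32.892 = 58.01 dB.

58.0 dB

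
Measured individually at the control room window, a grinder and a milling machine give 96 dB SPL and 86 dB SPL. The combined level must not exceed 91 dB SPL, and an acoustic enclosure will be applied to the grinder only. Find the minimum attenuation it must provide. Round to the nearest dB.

Everything except the grinder sums to 10^(86/10) = 3.981e+08 in linear terms, 86.00 dB SPL.
To meet 91 dB SPL overall, the treated grinder may contribute at most 10^(91/10) − 3.981e+08 = 8.608e+08, i.e. 89.35 dB SPL.
So the grinder must be reduced from 96 to 89.35 dB SPL: IL = 6.65 dB.

7 dB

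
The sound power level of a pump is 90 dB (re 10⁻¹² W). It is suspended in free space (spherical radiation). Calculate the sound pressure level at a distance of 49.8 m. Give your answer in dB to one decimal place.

45.1 dB

L_p = L_w − 10·log₁₀(4π·r²) with r = 49.8 m.
4π·r² = 3.117e+04 m², 10·log₁₀ of that is 44.937 dB.
L_p = 90 − 44.937 = 45.06 dB.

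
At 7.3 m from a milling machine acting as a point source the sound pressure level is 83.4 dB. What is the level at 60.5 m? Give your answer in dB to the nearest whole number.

65 dB

Point-source attenuation: ΔL = 20·log₁₀(r₂/r₁) = 20·log₁₀(60.5/7.3) = 18.369 dB.
L₂ = 83.4 − 20·log₁₀(60.5/7.3) = 83.4 − 18.369 = 65.03 dB.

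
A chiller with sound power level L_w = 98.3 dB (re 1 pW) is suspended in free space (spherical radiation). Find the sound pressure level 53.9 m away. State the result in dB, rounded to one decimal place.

52.7 dB

The power spreads over a sphere of area 4π·r², so L_p = L_w − 10·log₁₀(4π·r²).
4π·r² = 3.651e+04 m², 10·log₁₀ of that is 45.624 dB.
L_p = 98.3 − 45.624 = 52.68 dB.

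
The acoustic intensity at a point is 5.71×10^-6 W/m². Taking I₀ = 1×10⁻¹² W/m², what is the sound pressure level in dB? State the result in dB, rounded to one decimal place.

L = 10·log₁₀(I/I₀) = 10·log₁₀(5.71×10^-6/10⁻¹²) = 10·log₁₀(5.71×10^6).
L = 10·(0.7566 + 6) = 67.57 dB.

67.6 dB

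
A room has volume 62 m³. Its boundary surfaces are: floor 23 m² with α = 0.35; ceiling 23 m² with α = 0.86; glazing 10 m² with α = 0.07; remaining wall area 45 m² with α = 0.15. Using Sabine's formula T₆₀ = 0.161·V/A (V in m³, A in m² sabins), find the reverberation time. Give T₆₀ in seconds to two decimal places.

0.28 s

Total absorption A = 23·0.35 + 23·0.86 + 10·0.07 + 45·0.15 = 35.28 m² sabins.
T₆₀ = 0.161 × 62 / 35.28 = 0.283 s.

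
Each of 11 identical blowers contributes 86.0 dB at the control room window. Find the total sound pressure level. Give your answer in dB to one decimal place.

L_total = L₁ + 10·log₁₀ N for N identical incoherent sources.
L_total = 86.0 + 10·log₁₀(11) = 86.0 + 10.414 = 96.41 dB.

96.4 dB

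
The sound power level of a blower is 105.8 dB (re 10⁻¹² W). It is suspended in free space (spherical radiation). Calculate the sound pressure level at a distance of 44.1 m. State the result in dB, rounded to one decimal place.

The power spreads over a sphere of area 4π·r², so L_p = L_w − 10·log₁₀(4π·r²).
4π·r² = 2.444e+04 m², 10·log₁₀ of that is 43.881 dB.
L_p = 105.8 − 43.881 = 61.92 dB.

61.9 dB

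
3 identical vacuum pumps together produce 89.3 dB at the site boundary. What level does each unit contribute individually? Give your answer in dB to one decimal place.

3 equal contributions raise the level by 10·log₁₀ 3 = 4.771 dB, so each unit alone gives 89.3 − 4.771.

84.5 dB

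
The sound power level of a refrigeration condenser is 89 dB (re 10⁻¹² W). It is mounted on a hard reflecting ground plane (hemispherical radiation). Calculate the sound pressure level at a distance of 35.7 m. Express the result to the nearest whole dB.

Free-field hemispherical radiation: L_p = L_w − 10·log₁₀(2π·r²), r = 35.7 m.
2π·r² = 8008 m², 10·log₁₀ of that is 39.035 dB.
L_p = 89 − 39.035 = 49.96 dB.

50 dB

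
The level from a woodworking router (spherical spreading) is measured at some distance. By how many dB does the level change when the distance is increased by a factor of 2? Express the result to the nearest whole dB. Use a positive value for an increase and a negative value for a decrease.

-6 dB

Point-source spreading: ΔL = −20·log₁₀(r₂/r₁).
ΔL = −20·log₁₀(2) = -6.02 dB.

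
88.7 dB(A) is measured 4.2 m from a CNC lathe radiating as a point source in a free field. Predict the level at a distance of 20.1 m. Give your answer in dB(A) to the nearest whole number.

75 dB(A)

Spherical spreading from a point source gives a 20·log₁₀(r₂/r₁) drop.
L₂ = 88.7 − 20·log₁₀(20.1/4.2) = 88.7 − 13.599 = 75.10 dB(A).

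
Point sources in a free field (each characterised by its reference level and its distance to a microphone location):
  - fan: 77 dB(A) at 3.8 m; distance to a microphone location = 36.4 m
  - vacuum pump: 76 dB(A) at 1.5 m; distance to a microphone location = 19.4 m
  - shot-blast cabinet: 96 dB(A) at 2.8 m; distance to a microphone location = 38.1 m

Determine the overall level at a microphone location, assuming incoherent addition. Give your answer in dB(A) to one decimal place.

Apply inverse-square spreading to bring every level to the receiver, then sum 10^(L/10).
fan: 77 − 20·log₁₀(36.4/3.8) = 77 − 19.63 = 57.37 dB(A).
vacuum pump: 76 − 20·log₁₀(19.4/1.5) = 76 − 22.23 = 53.77 dB(A).
shot-blast cabinet: 96 − 20·log₁₀(38.1/2.8) = 96 − 22.68 = 73.32 dB(A).
Σ 10^(L/10) = 2.229e+07 → L_total = 10·log₁₀(2.229e+07) = 73.48 dB(A).

73.5 dB(A)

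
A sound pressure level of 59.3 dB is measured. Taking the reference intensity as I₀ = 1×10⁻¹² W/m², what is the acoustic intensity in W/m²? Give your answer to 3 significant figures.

I = I₀·10^(L/10) = 10⁻¹² × 10^(59.3/10) = 10^(-6.070).

8.51e-07 W/m²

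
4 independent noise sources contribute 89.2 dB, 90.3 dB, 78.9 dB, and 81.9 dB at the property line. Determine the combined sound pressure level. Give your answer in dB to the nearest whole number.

93 dB

Incoherent sources combine by intensity addition: L_total = 10·log₁₀(Σ 10^(L_i/10)).
Σ 10^(L/10) = 10^(89.2/10) + 10^(90.3/10) + 10^(78.9/10) + 10^(81.9/10) = 2.136e+09.
L_total = 10·log₁₀(2.136e+09) = 93.30 dB.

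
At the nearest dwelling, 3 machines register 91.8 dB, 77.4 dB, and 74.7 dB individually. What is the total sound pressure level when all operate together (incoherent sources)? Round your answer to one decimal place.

For uncorrelated sources the intensities add, so convert each level to linear form, sum, and take 10·log₁₀ of the total.
Σ 10^(L/10) = 10^(91.8/10) + 10^(77.4/10) + 10^(74.7/10) = 1.598e+09.
L_total = 10·log₁₀(1.598e+09) = 92.04 dB.

92.0 dB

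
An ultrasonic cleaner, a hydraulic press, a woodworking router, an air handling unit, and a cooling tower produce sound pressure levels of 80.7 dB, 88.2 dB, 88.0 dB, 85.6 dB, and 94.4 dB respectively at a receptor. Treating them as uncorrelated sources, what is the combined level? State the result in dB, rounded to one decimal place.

Incoherent sources combine by intensity addition: L_total = 10·log₁₀(Σ 10^(L_i/10)).
Σ 10^(L/10) = 10^(80.7/10) + 10^(88.2/10) + 10^(88.0/10) + 10^(85.6/10) + 10^(94.4/10) = 4.526e+09.
L_total = 10·log₁₀(4.526e+09) = 96.56 dB.

96.6 dB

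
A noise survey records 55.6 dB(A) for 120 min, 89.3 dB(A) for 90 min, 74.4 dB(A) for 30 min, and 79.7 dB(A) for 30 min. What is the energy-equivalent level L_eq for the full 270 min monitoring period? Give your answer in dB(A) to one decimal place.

L_eq = 10·log₁₀[(1/T)·Σ tᵢ·10^(Lᵢ/10)] with T = 270 min.
Σ tᵢ·10^(Lᵢ/10) = 120·10^(55.6/10) + 90·10^(89.3/10) + 30·10^(74.4/10) + 30·10^(79.7/10) = 8.027e+10.
L_eq = 10·log₁₀(8.027e+10/270) = 84.73 dB(A).

84.7 dB(A)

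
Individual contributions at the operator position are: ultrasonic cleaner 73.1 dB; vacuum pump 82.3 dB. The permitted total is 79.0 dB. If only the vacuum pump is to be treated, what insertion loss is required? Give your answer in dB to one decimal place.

4.6 dB

Fixed contribution from the other source: Σ 10^(L/10) = 10^(73.1/10) = 2.042e+07 (73.10 dB).
To meet 79.0 dB overall, the treated vacuum pump may contribute at most 10^(79.0/10) − 2.042e+07 = 5.902e+07, i.e. 77.71 dB.
Required insertion loss = 82.3 − 77.71 = 4.59 dB.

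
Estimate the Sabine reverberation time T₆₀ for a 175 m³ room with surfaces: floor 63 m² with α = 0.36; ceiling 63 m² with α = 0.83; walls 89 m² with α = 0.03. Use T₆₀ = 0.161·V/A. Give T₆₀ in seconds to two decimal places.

A = Σ Sᵢαᵢ = 63·0.36 + 63·0.83 + 89·0.03 = 77.64 m².
T₆₀ = 0.161 × 175 / 77.64 = 0.363 s.

0.36 s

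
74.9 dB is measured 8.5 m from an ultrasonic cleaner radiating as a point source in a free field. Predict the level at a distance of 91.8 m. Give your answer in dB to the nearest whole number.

Point-source attenuation: ΔL = 20·log₁₀(r₂/r₁) = 20·log₁₀(91.8/8.5) = 20.668 dB.
L₂ = 74.9 − 20·log₁₀(91.8/8.5) = 74.9 − 20.668 = 54.23 dB.

54 dB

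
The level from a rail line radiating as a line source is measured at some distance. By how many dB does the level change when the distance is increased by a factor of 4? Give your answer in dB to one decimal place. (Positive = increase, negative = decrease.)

-6.0 dB

A line source loses 3 dB per doubling of distance; generally ΔL = −10·log₁₀(r₂/r₁).
ΔL = −10·log₁₀(4) = -6.02 dB.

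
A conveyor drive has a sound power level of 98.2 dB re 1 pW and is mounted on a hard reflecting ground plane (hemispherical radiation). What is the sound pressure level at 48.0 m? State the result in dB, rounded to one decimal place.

56.6 dB

Free-field hemispherical radiation: L_p = L_w − 10·log₁₀(2π·r²), r = 48.0 m.
2π·r² = 1.448e+04 m², 10·log₁₀ of that is 41.607 dB.
L_p = 98.2 − 41.607 = 56.59 dB.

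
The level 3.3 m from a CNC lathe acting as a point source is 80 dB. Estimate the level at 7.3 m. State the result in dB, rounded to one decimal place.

Point-source attenuation: ΔL = 20·log₁₀(r₂/r₁) = 20·log₁₀(7.3/3.3) = 6.896 dB.
L₂ = 80 − 20·log₁₀(7.3/3.3) = 80 − 6.896 = 73.10 dB.

73.1 dB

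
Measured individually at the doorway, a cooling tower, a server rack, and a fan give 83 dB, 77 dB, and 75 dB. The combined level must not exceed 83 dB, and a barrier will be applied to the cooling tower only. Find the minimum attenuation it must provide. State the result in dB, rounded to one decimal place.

Fixed contribution from the other sources: Σ 10^(L/10) = 10^(77/10) + 10^(75/10) = 8.174e+07 (79.12 dB).
The limit corresponds to 10^(83/10) = 1.995e+08; subtracting the fixed part leaves 1.178e+08 for the cooling tower, i.e. 80.71 dB.
Required insertion loss = 83 − 80.71 = 2.29 dB.

2.3 dB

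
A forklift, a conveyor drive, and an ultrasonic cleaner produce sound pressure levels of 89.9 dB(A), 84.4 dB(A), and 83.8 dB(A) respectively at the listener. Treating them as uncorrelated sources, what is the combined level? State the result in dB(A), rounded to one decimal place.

91.7 dB(A)

Incoherent sources combine by intensity addition: L_total = 10·log₁₀(Σ 10^(L_i/10)).
Σ 10^(L/10) = 10^(89.9/10) + 10^(84.4/10) + 10^(83.8/10) = 1.493e+09.
L_total = 10·log₁₀(1.493e+09) = 91.74 dB(A).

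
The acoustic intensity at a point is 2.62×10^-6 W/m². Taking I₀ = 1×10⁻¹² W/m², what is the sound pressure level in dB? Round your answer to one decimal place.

L = 10·log₁₀(I/I₀) = 10·log₁₀(2.62×10^-6/10⁻¹²) = 10·log₁₀(2.62×10^6).
L = 10·(0.4183 + 6) = 64.18 dB.

64.2 dB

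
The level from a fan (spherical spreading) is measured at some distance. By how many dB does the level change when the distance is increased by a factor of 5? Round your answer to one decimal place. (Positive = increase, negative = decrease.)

A point source loses 6 dB per doubling of distance; generally ΔL = −20·log₁₀(r₂/r₁).
ΔL = −20·log₁₀(5) = -13.98 dB.

-14.0 dB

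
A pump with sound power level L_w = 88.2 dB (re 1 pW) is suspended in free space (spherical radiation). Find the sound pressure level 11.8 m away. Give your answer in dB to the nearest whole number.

56 dB

The power spreads over a sphere of area 4π·r², so L_p = L_w − 10·log₁₀(4π·r²).
4π·r² = 1750 m², 10·log₁₀ of that is 32.430 dB.
L_p = 88.2 − 32.430 = 55.77 dB.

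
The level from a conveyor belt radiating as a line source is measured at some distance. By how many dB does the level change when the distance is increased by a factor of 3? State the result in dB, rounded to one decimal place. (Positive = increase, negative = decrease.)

-4.8 dB

A line source loses 3 dB per doubling of distance; generally ΔL = −10·log₁₀(r₂/r₁).
ΔL = −10·log₁₀(3) = -4.77 dB.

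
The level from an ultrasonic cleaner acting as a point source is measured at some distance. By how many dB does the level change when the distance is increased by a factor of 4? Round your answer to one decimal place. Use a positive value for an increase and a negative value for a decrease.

-12.0 dB

A point source loses 6 dB per doubling of distance; generally ΔL = −20·log₁₀(r₂/r₁).
ΔL = −20·log₁₀(4) = -12.04 dB.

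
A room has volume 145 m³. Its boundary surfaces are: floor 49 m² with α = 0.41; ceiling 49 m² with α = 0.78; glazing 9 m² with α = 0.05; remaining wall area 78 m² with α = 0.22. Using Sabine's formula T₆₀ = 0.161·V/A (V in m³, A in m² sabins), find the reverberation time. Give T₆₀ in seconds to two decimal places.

0.31 s

Summing Sᵢαᵢ: 49·0.41 + 49·0.78 + 9·0.05 + 78·0.22 = 75.92 m².
T₆₀ = 0.161·V/A = 0.161·145/75.92 = 0.307 s.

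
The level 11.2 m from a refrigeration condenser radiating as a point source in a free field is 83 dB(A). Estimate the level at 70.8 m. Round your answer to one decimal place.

Point-source attenuation: ΔL = 20·log₁₀(r₂/r₁) = 20·log₁₀(70.8/11.2) = 16.016 dB.
L₂ = 83 − 20·log₁₀(70.8/11.2) = 83 − 16.016 = 66.98 dB(A).

67.0 dB(A)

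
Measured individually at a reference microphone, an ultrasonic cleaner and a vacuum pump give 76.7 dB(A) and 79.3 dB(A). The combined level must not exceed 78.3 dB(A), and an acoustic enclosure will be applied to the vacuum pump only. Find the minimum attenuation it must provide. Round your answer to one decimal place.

The untreated sources together contribute 10^(76.7/10) = 4.677e+07, i.e. 76.70 dB(A).
To meet 78.3 dB(A) overall, the treated vacuum pump may contribute at most 10^(78.3/10) − 4.677e+07 = 2.083e+07, i.e. 73.19 dB(A).
So the vacuum pump must be reduced from 79.3 to 73.19 dB(A): IL = 6.11 dB.

6.1 dB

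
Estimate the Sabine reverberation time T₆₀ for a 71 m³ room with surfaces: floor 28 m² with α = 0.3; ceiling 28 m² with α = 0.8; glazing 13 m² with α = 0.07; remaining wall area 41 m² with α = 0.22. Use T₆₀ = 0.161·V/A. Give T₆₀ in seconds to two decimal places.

Summing Sᵢαᵢ: 28·0.3 + 28·0.8 + 13·0.07 + 41·0.22 = 40.73 m².
T₆₀ = 0.161 × 71 / 40.73 = 0.281 s.

0.28 s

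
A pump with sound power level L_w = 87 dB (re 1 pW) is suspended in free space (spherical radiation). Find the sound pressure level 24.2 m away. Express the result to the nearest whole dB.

L_p = L_w − 10·log₁₀(4π·r²) with r = 24.2 m.
4π·r² = 7359 m², 10·log₁₀ of that is 38.668 dB.
L_p = 87 − 38.668 = 48.33 dB.

48 dB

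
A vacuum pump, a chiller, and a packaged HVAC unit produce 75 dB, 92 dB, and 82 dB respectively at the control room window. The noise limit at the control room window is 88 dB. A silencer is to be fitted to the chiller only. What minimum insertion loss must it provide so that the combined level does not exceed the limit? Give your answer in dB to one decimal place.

Fixed contribution from the other sources: Σ 10^(L/10) = 10^(75/10) + 10^(82/10) = 1.901e+08 (82.79 dB).
To meet 88 dB overall, the treated chiller may contribute at most 10^(88/10) − 1.901e+08 = 4.408e+08, i.e. 86.44 dB.
Required insertion loss = 92 − 86.44 = 5.56 dB.

5.6 dB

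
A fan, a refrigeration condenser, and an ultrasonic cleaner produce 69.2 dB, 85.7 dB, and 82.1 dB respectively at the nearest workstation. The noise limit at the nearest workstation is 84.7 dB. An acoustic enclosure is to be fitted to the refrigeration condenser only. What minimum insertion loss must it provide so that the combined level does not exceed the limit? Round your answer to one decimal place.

The untreated sources together contribute 10^(69.2/10) + 10^(82.1/10) = 1.705e+08, i.e. 82.32 dB.
The limit corresponds to 10^(84.7/10) = 2.951e+08; subtracting the fixed part leaves 1.246e+08 for the refrigeration condenser, i.e. 80.96 dB.
Required insertion loss = 85.7 − 80.96 = 4.74 dB.

4.7 dB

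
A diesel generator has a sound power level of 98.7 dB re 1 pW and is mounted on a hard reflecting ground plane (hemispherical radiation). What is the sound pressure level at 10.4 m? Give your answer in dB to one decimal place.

L_p = L_w − 10·log₁₀(2π·r²) with r = 10.4 m.
2π·r² = 679.6 m², 10·log₁₀ of that is 28.322 dB.
L_p = 98.7 − 28.322 = 70.38 dB.

70.4 dB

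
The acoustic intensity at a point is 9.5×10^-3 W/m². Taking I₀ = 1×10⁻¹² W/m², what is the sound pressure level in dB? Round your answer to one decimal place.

99.8 dB

I/I₀ = 9.5×10^-3/10⁻¹² = 9.5×10^9, and L = 10·log₁₀(I/I₀).
L = 10·(0.9777 + 9) = 99.78 dB.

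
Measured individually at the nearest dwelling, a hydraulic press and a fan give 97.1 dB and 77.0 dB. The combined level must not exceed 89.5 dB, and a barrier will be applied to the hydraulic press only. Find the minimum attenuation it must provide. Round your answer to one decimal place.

The untreated sources together contribute 10^(77.0/10) = 5.012e+07, i.e. 77.00 dB.
To meet 89.5 dB overall, the treated hydraulic press may contribute at most 10^(89.5/10) − 5.012e+07 = 8.411e+08, i.e. 89.25 dB.
So the hydraulic press must be reduced from 97.1 to 89.25 dB: IL = 7.85 dB.

7.9 dB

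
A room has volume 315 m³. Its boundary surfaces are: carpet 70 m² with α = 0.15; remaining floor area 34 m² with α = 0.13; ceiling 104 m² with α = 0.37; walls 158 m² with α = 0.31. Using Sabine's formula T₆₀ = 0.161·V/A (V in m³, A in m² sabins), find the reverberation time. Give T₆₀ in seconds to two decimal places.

A = Σ Sᵢαᵢ = 70·0.15 + 34·0.13 + 104·0.37 + 158·0.31 = 102.38 m².
T₆₀ = 0.161·V/A = 0.161·315/102.38 = 0.495 s.

0.50 s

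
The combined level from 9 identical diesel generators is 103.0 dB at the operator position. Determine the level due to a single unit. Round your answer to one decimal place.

9 equal contributions raise the level by 10·log₁₀ 9 = 9.542 dB, so each unit alone gives 103.0 − 9.542.

93.5 dB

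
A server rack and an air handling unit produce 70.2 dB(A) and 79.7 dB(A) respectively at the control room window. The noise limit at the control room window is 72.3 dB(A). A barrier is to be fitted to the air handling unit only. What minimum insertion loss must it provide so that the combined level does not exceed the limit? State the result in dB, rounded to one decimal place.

Everything except the air handling unit sums to 10^(70.2/10) = 1.047e+07 in linear terms, 70.20 dB(A).
The limit corresponds to 10^(72.3/10) = 1.698e+07; subtracting the fixed part leaves 6.511e+06 for the air handling unit, i.e. 68.14 dB(A).
So the air handling unit must be reduced from 79.7 to 68.14 dB(A): IL = 11.56 dB.

11.6 dB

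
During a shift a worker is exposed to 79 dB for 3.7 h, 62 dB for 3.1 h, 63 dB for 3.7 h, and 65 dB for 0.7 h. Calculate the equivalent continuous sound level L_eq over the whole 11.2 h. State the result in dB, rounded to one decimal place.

The energy average is taken in the linear domain: L_eq = 10·log₁₀[(Σ tᵢ·10^(Lᵢ/10))/T], T = 11.2 h.
Σ tᵢ·10^(Lᵢ/10) = 3.7·10^(79/10) + 3.1·10^(62/10) + 3.7·10^(63/10) + 0.7·10^(65/10) = 3.084e+08.
L_eq = 10·log₁₀(3.084e+08/11.2) = 74.40 dB.

74.4 dB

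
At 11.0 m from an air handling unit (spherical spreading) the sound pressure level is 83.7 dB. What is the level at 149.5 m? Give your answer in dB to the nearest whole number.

61 dB

For a point source, L₂ = L₁ − 20·log₁₀(r₂/r₁).
L₂ = 83.7 − 20·log₁₀(149.5/11.0) = 83.7 − 22.665 = 61.04 dB.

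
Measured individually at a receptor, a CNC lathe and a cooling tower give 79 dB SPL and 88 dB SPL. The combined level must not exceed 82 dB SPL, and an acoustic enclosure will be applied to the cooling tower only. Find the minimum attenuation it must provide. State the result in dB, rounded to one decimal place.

The untreated sources together contribute 10^(79/10) = 7.943e+07, i.e. 79.00 dB SPL.
To meet 82 dB SPL overall, the treated cooling tower may contribute at most 10^(82/10) − 7.943e+07 = 7.906e+07, i.e. 78.98 dB SPL.
So the cooling tower must be reduced from 88 to 78.98 dB SPL: IL = 9.02 dB.

9.0 dB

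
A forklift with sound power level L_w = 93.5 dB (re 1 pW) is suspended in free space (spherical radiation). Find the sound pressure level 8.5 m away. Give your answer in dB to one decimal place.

63.9 dB

The power spreads over a sphere of area 4π·r², so L_p = L_w − 10·log₁₀(4π·r²).
4π·r² = 907.9 m², 10·log₁₀ of that is 29.580 dB.
L_p = 93.5 − 29.580 = 63.92 dB.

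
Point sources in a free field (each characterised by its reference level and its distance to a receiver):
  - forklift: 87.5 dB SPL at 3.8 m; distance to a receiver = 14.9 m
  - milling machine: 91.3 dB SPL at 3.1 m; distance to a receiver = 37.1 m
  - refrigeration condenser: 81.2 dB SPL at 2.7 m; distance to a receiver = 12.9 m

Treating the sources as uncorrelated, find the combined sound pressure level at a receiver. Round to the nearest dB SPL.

77 dB SPL

Propagate each source to the receiver with L = L_ref − 20·log₁₀(r/r_ref), then add intensities.
forklift: 87.5 − 20·log₁₀(14.9/3.8) = 87.5 − 11.87 = 75.63 dB SPL.
milling machine: 91.3 − 20·log₁₀(37.1/3.1) = 91.3 − 21.56 = 69.74 dB SPL.
refrigeration condenser: 81.2 − 20·log₁₀(12.9/2.7) = 81.2 − 13.58 = 67.62 dB SPL.
Σ 10^(L/10) = 5.177e+07 → L_total = 10·log₁₀(5.177e+07) = 77.14 dB SPL.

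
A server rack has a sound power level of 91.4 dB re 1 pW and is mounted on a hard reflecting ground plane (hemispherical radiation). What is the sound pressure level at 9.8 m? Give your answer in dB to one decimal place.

Free-field hemispherical radiation: L_p = L_w − 10·log₁₀(2π·r²), r = 9.8 m.
2π·r² = 603.4 m², 10·log₁₀ of that is 27.806 dB.
L_p = 91.4 − 27.806 = 63.59 dB.

63.6 dB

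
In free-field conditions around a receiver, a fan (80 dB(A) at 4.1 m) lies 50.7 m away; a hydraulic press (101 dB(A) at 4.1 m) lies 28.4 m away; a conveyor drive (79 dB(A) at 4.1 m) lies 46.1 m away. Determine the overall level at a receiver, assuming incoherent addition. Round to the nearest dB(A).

Propagate each source to the receiver with L = L_ref − 20·log₁₀(r/r_ref), then add intensities.
fan: 80 − 20·log₁₀(50.7/4.1) = 80 − 21.84 = 58.16 dB(A).
hydraulic press: 101 − 20·log₁₀(28.4/4.1) = 101 − 16.81 = 84.19 dB(A).
conveyor drive: 79 − 20·log₁₀(46.1/4.1) = 79 − 21.02 = 57.98 dB(A).
Σ 10^(L/10) = 2.637e+08 → L_total = 10·log₁₀(2.637e+08) = 84.21 dB(A).

84 dB(A)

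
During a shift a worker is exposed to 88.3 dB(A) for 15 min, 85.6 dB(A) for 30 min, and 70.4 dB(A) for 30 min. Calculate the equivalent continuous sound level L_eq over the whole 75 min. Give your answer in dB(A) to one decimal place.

The energy average is taken in the linear domain: L_eq = 10·log₁₀[(Σ tᵢ·10^(Lᵢ/10))/T], T = 75 min.
Σ tᵢ·10^(Lᵢ/10) = 15·10^(88.3/10) + 30·10^(85.6/10) + 30·10^(70.4/10) = 2.136e+10.
L_eq = 10·log₁₀(2.136e+10/75) = 84.55 dB(A).

84.5 dB(A)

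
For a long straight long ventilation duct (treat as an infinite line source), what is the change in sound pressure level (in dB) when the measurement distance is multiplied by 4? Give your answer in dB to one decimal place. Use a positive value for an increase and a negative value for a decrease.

With cylindrical spreading the level changes by −10·log₁₀(r₂/r₁).
ΔL = −10·log₁₀(4) = -6.02 dB.

-6.0 dB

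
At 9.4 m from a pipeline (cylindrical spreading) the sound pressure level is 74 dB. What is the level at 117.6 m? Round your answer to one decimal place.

63.0 dB

Cylindrical spreading from a line source gives a 10·log₁₀(r₂/r₁) drop.
L₂ = 74 − 10·log₁₀(117.6/9.4) = 74 − 10.973 = 63.03 dB.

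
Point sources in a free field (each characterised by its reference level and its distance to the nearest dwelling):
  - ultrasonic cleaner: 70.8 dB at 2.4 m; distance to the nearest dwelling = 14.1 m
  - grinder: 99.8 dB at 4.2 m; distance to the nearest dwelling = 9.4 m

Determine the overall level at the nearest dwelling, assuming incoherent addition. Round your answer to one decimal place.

First find each source's level at the receiver (point-source: −20·log₁₀(r/r_ref)), then combine on an intensity basis.
ultrasonic cleaner: 70.8 − 20·log₁₀(14.1/2.4) = 70.8 − 15.38 = 55.42 dB.
grinder: 99.8 − 20·log₁₀(9.4/4.2) = 99.8 − 7.00 = 92.80 dB.
Σ 10^(L/10) = 1.907e+09 → L_total = 10·log₁₀(1.907e+09) = 92.80 dB.

92.8 dB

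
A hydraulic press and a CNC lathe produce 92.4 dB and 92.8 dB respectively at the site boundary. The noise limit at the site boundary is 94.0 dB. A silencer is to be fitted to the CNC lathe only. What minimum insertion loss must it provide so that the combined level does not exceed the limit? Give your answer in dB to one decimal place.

3.9 dB

Fixed contribution from the other source: Σ 10^(L/10) = 10^(92.4/10) = 1.738e+09 (92.40 dB).
To meet 94.0 dB overall, the treated CNC lathe may contribute at most 10^(94.0/10) − 1.738e+09 = 7.741e+08, i.e. 88.89 dB.
So the CNC lathe must be reduced from 92.8 to 88.89 dB: IL = 3.91 dB.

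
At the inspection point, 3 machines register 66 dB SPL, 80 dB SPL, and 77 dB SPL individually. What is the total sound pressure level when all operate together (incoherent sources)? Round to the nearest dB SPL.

82 dB SPL

Incoherent sources combine by intensity addition: L_total = 10·log₁₀(Σ 10^(L_i/10)).
Σ 10^(L/10) = 10^(66/10) + 10^(80/10) + 10^(77/10) = 1.541e+08.
L_total = 10·log₁₀(1.541e+08) = 81.88 dB SPL.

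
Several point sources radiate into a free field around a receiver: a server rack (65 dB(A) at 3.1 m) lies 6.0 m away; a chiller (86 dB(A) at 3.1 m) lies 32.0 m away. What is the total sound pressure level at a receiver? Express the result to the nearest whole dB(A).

Propagate each source to the receiver with L = L_ref − 20·log₁₀(r/r_ref), then add intensities.
server rack: 65 − 20·log₁₀(6.0/3.1) = 65 − 5.74 = 59.26 dB(A).
chiller: 86 − 20·log₁₀(32.0/3.1) = 86 − 20.28 = 65.72 dB(A).
Σ 10^(L/10) = 4.580e+06 → L_total = 10·log₁₀(4.580e+06) = 66.61 dB(A).

67 dB(A)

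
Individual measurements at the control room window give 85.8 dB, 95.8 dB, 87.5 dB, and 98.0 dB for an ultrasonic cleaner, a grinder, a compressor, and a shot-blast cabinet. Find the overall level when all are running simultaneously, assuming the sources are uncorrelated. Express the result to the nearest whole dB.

Incoherent sources combine by intensity addition: L_total = 10·log₁₀(Σ 10^(L_i/10)).
Σ 10^(L/10) = 10^(85.8/10) + 10^(95.8/10) + 10^(87.5/10) + 10^(98.0/10) = 1.105e+10.
L_total = 10·log₁₀(1.105e+10) = 100.44 dB.

100 dB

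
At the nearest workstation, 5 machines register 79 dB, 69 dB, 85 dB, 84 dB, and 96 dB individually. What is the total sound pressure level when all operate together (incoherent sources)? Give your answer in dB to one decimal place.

Incoherent sources combine by intensity addition: L_total = 10·log₁₀(Σ 10^(L_i/10)).
Σ 10^(L/10) = 10^(79/10) + 10^(69/10) + 10^(85/10) + 10^(84/10) + 10^(96/10) = 4.636e+09.
L_total = 10·log₁₀(4.636e+09) = 96.66 dB.

96.7 dB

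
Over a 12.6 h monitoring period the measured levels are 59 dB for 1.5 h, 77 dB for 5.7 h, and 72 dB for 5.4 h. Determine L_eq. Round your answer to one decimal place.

74.7 dB

The energy average is taken in the linear domain: L_eq = 10·log₁₀[(Σ tᵢ·10^(Lᵢ/10))/T], T = 12.6 h.
Σ tᵢ·10^(Lᵢ/10) = 1.5·10^(59/10) + 5.7·10^(77/10) + 5.4·10^(72/10) = 3.725e+08.
L_eq = 10·log₁₀(3.725e+08/12.6) = 74.71 dB.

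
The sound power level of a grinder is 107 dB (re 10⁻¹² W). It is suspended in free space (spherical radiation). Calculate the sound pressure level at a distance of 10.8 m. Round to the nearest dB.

Free-field spherical radiation: L_p = L_w − 10·log₁₀(4π·r²), r = 10.8 m.
4π·r² = 1466 m², 10·log₁₀ of that is 31.661 dB.
L_p = 107 − 31.661 = 75.34 dB.

75 dB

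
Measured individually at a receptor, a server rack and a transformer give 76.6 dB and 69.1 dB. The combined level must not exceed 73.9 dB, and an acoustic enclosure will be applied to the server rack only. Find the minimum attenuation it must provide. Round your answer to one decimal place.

4.4 dB

The untreated sources together contribute 10^(69.1/10) = 8.128e+06, i.e. 69.10 dB.
To meet 73.9 dB overall, the treated server rack may contribute at most 10^(73.9/10) − 8.128e+06 = 1.642e+07, i.e. 72.15 dB.
Required insertion loss = 76.6 − 72.15 = 4.45 dB.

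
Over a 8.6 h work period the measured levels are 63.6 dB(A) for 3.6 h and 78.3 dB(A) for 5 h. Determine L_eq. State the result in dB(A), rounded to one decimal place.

76.0 dB(A)

The energy average is taken in the linear domain: L_eq = 10·log₁₀[(Σ tᵢ·10^(Lᵢ/10))/T], T = 8.6 h.
Σ tᵢ·10^(Lᵢ/10) = 3.6·10^(63.6/10) + 5·10^(78.3/10) = 3.463e+08.
L_eq = 10·log₁₀(3.463e+08/8.6) = 76.05 dB(A).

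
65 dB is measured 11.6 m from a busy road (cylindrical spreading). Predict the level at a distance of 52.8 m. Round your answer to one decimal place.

For a line source, L₂ = L₁ − 10·log₁₀(r₂/r₁).
L₂ = 65 − 10·log₁₀(52.8/11.6) = 65 − 6.582 = 58.42 dB.

58.4 dB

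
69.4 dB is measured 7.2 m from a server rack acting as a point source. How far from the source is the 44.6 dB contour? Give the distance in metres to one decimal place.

Point-source spreading drops the level by 20·log₁₀(r₂/r₁); inverting, r₂/r₁ = 10^(ΔL/20).
r₂ = 7.2·10^((69.4−44.6)/20) = 7.2·10^(24.8/20) = 125.12 m.

125.1 m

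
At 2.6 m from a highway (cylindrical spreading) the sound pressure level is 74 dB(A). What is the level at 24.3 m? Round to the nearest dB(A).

For a line source, L₂ = L₁ − 10·log₁₀(r₂/r₁).
L₂ = 74 − 10·log₁₀(24.3/2.6) = 74 − 9.706 = 64.29 dB(A).

64 dB(A)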